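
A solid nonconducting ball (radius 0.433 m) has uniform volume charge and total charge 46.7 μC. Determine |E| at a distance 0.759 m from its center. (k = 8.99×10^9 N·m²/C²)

By spherical symmetry E is radial; choose a Gaussian sphere of radius r = 0.759 m (r > R, so the entire charge is enclosed).
Q_enc = 46.7 μC = 4.67×10^-5 C.
Gauss's law: E·4πr² = Q_enc/ε₀.
E = k|Q_enc|/r² = (8.99×10^9)(4.67×10^-5)/(0.759)² = 7.29e5 N/C.

E ≈ 7.29×10^5 N/C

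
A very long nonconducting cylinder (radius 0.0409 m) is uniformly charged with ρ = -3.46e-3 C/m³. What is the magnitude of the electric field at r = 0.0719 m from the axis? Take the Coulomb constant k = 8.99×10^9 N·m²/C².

E ≈ 4.55×10^6 N/C

Choose a coaxial cylinder of radius r = 0.0719 m (arbitrary length L) as the Gaussian surface (r > 0.0409 m, full cross-section enclosed).
λ_enc = ρ·πR² = (-3.46×10^-3)π(0.0409)² = -1.818e-5 C/m.
By Gauss's law (flux through the curved wall only), E·2πrL = λ_enc L/ε₀.
E = 2k|λ_enc|/r = 2(8.99×10^9)(1.818×10^-5)/(0.0719) = 4.55e6 N/C.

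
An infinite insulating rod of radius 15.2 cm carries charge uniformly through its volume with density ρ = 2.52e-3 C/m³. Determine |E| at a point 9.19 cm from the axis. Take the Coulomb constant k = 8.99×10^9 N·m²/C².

Coaxial Gaussian cylinder, radius r = 9.19 cm, length L (r < R).
Charge inside radius r per length L is ρ·πr²·L, so λ_enc = ρπr² = 6.686×10^-5 C/m.
Since E is radial and uniform over the curved surface, Φ = E·2πrL = Q_enc/ε₀ = λ_enc L/ε₀.
E = 2k|λ_enc|/r = 2(8.99×10^9)(6.686×10^-5)/(0.0919) = 1.31e7 N/C.

|E| ≈ 1.31×10^7 V/m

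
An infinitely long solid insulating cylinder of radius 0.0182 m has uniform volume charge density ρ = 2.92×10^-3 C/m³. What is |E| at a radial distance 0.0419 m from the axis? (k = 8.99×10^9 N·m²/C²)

Choose a coaxial cylinder of radius r = 0.0419 m (arbitrary length L) as the Gaussian surface (r > 0.0182 m, full cross-section enclosed).
λ_enc = ρ·πR² = (2.92e-3)π(0.0182)² = 3.039e-6 C/m.
Applying ∮E·dA = Q_enc/ε₀ with the end caps contributing no flux:
E = 2k|λ_enc|/r = 2(8.99×10^9)(3.039e-6)/(0.0419) = 1.30×10^6 N/C.

|E| ≈ 1.30×10^6 N/C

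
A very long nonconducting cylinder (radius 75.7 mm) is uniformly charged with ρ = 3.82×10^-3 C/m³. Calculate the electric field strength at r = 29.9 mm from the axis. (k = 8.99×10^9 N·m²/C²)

|E| = 6.45e6 N/C

Take a coaxial cylindrical Gaussian surface of radius r = 29.9 mm and length L (r < R).
Charge inside radius r per length L is ρ·πr²·L, so λ_enc = ρπr² = 1.073×10^-5 C/m.
By Gauss's law (flux through the curved wall only), E·2πrL = λ_enc L/ε₀.
E = 2k|λ_enc|/r = 2(8.99×10^9)(1.073e-5)/(0.0299) = 6.45e6 N/C.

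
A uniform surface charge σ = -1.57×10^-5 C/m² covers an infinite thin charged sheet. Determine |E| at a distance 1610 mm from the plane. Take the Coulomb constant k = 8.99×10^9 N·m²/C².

E ≈ 8.87e5 N/C

By planar symmetry E is perpendicular to the sheet and uniform; use a Gaussian pillbox with flat faces of area A on each side of the sheet.
Only the two end caps contribute flux: Φ = 2EA. With Q_enc = σA, Gauss's law gives E = |σ|/(2ε₀).
E = 2πk|σ| = 2π(8.99×10^9)(1.57×10^-5) = 8.87×10^5 N/C.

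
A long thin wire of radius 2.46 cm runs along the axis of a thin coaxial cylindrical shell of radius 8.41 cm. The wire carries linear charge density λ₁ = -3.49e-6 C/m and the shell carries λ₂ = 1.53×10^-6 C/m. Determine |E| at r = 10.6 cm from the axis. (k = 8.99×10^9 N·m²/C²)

3.32×10^5 V/m

Choose a coaxial cylinder of radius r = 10.6 cm (arbitrary length L) as the Gaussian surface (r > 8.41 cm, enclosing both).
λ_enc = λ₁ + λ₂ = (-3.49×10^-6) + (1.53e-6) = -1.96e-6 C/m.
Applying ∮E·dA = Q_enc/ε₀ with the end caps contributing no flux:
E = 2k|λ_enc|/r = 2(8.99×10^9)(1.96e-6)/(0.106) = 3.32e5 N/C.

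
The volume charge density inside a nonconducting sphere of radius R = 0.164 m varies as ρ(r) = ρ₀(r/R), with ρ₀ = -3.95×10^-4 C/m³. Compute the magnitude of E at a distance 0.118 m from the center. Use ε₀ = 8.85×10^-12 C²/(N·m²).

By spherical symmetry E is radial; choose a Gaussian sphere of radius r = 0.118 m (r < R).
Integrate the density: Q_enc = 4π ∫₀^r ρ₀(r'/R)^1 r'² dr' = 4πρ₀ r^4/(4·R) = -1.467×10^-6 C.
By Gauss's law, ∮E·dA = E·4πr² = Q_enc/ε₀.
E = |Q_enc|/(4πε₀r²) = (1.467×10^-6)/(4π·8.85×10^-12·(0.118)²) = 9.47e5 N/C.

E ≈ 9.47×10^5 N/C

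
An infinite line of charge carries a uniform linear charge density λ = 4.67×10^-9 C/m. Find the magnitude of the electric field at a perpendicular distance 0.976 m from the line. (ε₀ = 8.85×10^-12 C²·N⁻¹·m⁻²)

E ≈ 86 N/C

Coaxial Gaussian cylinder, radius r = 0.976 m, length L.
Q_enc = λL, so λ_enc = 4.67×10^-9 C/m.
Since E is radial and uniform over the curved surface, Φ = E·2πrL = Q_enc/ε₀ = λ_enc L/ε₀.
E = |λ_enc|/(2πε₀r) = (4.67e-9)/(2π·8.85×10^-12·0.976) = 86 N/C.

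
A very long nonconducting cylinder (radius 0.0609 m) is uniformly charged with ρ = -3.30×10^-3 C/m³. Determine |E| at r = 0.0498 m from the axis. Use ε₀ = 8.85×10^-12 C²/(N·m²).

E ≈ 9.28e6 V/m

Take a coaxial cylindrical Gaussian surface of radius r = 0.0498 m and length L (r < R).
Charge inside radius r per length L is ρ·πr²·L, so λ_enc = ρπr² = -2.571e-5 C/m.
Gauss's law: E·2πrL = λ_enc L/ε₀.
E = |λ_enc|/(2πε₀r) = (2.571e-5)/(2π·8.85×10^-12·0.0498) = 9.28e6 N/C.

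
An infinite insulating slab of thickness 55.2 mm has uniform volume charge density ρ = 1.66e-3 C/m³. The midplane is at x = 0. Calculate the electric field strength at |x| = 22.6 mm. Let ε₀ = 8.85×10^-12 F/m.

By symmetry E is perpendicular to the slab. A Gaussian pillbox from −22.6 mm to +22.6 mm (face area A) lies entirely within the slab.
Q_enc = ρ·(2x)·A and flux = 2EA, so 2EA = 2ρxA/ε₀ ⇒ E = |ρ|x/ε₀.
E = (1.66×10^-3)(0.0226)/(8.85×10^-12) = 4.24e6 N/C.

E = 4.24e6 V/m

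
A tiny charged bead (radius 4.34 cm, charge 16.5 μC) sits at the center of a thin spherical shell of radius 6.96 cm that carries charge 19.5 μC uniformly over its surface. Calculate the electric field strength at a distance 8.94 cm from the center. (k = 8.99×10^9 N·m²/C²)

Use a concentric Gaussian sphere at r = 8.94 cm (r > 6.96 cm, enclosing both).
Q_enc = (16.5 μC) + (19.5 μC) = 3.60e-5 C.
Applying ∮E·dA = Q_enc/ε₀ with Φ = E(4πr²):
E = k|Q_enc|/r² = (8.99×10^9)(3.60×10^-5)/(0.0894)² = 4.05×10^7 N/C.

|E| = 4.05×10^7 N/C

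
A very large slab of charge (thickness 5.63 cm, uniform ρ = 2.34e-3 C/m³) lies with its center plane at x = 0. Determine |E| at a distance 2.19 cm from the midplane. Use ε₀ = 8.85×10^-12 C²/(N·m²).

By symmetry E is perpendicular to the slab. A Gaussian pillbox from −2.19 cm to +2.19 cm (face area A) lies entirely within the slab.
Q_enc = ρ·(2x)·A and flux = 2EA, so 2EA = 2ρxA/ε₀ ⇒ E = |ρ|x/ε₀.
E = (2.34e-3)(0.0219)/(8.85×10^-12) = 5.79×10^6 N/C.

E ≈ 5.79×10^6 N/C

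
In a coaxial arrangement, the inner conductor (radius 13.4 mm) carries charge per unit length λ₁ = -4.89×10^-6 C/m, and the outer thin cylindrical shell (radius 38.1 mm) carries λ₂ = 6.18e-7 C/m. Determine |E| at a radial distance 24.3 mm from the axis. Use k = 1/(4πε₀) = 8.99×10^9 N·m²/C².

|E| ≈ 3.62e6 N/C

Take a coaxial cylindrical Gaussian surface of radius r = 24.3 mm and length L (between the conductors, 13.4 mm < r < 38.1 mm).
Only the inner wire is enclosed; the outer shell contributes nothing inside itself. λ_enc = λ₁ = -4.89e-6 C/m.
Applying ∮E·dA = Q_enc/ε₀ with the end caps contributing no flux:
E = 2k|λ_enc|/r = 2(8.99×10^9)(4.89e-6)/(0.0243) = 3.62×10^6 N/C.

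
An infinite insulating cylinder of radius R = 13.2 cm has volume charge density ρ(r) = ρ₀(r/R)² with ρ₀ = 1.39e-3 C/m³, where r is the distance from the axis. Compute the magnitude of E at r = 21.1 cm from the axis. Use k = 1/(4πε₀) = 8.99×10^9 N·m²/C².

Take a coaxial cylindrical Gaussian surface of radius r = 21.1 cm and length L (r > R, full charge per length enclosed).
λ_enc = 2π ∫₀^R ρ₀(r'/R)^2 r' dr' = 2πρ₀R²/4 = 3.804e-5 C/m.
Since E is radial and uniform over the curved surface, Φ = E·2πrL = Q_enc/ε₀ = λ_enc L/ε₀.
E = 2k|λ_enc|/r = 2(8.99×10^9)(3.804×10^-5)/(0.211) = 3.24e6 N/C.

E ≈ 3.24×10^6 N/C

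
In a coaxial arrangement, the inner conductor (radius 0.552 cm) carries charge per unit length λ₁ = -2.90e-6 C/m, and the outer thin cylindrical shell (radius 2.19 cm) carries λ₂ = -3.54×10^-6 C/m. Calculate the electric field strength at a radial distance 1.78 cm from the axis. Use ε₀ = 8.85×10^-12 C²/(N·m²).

By cylindrical symmetry E is radial; use a coaxial Gaussian cylinder of radius 1.78 cm and length L (between the conductors, 0.552 cm < r < 2.19 cm).
Only the inner wire is enclosed; the outer shell contributes nothing inside itself. λ_enc = λ₁ = -2.90×10^-6 C/m.
Applying ∮E·dA = Q_enc/ε₀ with the end caps contributing no flux:
E = |λ_enc|/(2πε₀r) = (2.90×10^-6)/(2π·8.85×10^-12·0.0178) = 2.93×10^6 N/C.

|E| ≈ 2.93×10^6 N/C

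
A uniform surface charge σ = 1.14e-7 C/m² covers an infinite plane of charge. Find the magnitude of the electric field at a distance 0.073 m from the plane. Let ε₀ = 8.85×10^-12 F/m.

Choose a cylindrical pillbox piercing the sheet, end faces (area A) parallel to it.
Only the two end caps contribute flux: Φ = 2EA. With Q_enc = σA, Gauss's law gives E = |σ|/(2ε₀).
E = |σ|/(2ε₀) = (1.14×10^-7)/(2·8.85×10^-12) = 6.44×10^3 N/C.

E ≈ 6.44×10^3 N/C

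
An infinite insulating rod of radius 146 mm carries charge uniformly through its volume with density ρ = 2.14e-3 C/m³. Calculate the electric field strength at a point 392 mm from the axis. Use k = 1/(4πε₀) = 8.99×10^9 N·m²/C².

Coaxial Gaussian cylinder, radius r = 392 mm, length L (r > 146 mm, full cross-section enclosed).
λ_enc = ρ·πR² = (2.14×10^-3)π(0.146)² = 1.433×10^-4 C/m.
Since E is radial and uniform over the curved surface, Φ = E·2πrL = Q_enc/ε₀ = λ_enc L/ε₀.
E = 2k|λ_enc|/r = 2(8.99×10^9)(1.433×10^-4)/(0.392) = 6.57×10^6 N/C.

E ≈ 6.57×10^6 N/C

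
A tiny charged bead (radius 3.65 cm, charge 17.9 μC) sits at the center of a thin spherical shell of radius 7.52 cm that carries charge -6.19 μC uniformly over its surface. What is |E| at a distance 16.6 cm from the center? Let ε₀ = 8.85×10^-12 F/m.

|E| = 3.82×10^6 N/C

Symmetry ⇒ E = E(r) r̂. Gaussian sphere of radius r = 16.6 cm (r > 7.52 cm, enclosing both).
Q_enc = (17.9 μC) + (-6.19 μC) = 1.171×10^-5 C.
Since E is radial and uniform over the Gaussian sphere, Φ = E·4πr² = Q_enc/ε₀.
E = |Q_enc|/(4πε₀r²) = (1.171×10^-5)/(4π·8.85×10^-12·(0.166)²) = 3.82×10^6 N/C.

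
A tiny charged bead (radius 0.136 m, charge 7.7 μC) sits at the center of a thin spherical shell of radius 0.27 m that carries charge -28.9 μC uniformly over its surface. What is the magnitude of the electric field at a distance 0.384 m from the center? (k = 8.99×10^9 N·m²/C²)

By spherical symmetry E is radial; choose a Gaussian sphere of radius r = 0.384 m (r > 0.27 m, enclosing both).
Q_enc = (7.7 μC) + (-28.9 μC) = -2.12e-5 C.
Since E is radial and uniform over the Gaussian sphere, Φ = E·4πr² = Q_enc/ε₀.
E = k|Q_enc|/r² = (8.99×10^9)(2.12×10^-5)/(0.384)² = 1.29e6 N/C.

|E| = 1.29×10^6 N/C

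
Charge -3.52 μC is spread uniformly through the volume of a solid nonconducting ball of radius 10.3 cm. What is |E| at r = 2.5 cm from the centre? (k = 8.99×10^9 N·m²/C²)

|E| ≈ 7.24e5 V/m

Use a concentric Gaussian sphere at r = 2.5 cm (r < R).
For a uniform sphere the enclosed fraction is (r/R)³, so Q_enc = (-3.52 μC)(0.025/0.103)³ = -5.033×10^-8 C.
Gauss's law: E·4πr² = Q_enc/ε₀.
E = k|Q_enc|/r² = (8.99×10^9)(5.033×10^-8)/(0.025)² = 7.24×10^5 N/C.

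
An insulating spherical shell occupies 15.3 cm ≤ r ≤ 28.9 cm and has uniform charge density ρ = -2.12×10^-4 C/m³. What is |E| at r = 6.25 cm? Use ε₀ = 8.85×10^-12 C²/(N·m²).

|E| = 0 N/C

Take a concentric spherical Gaussian surface of radius r = 6.25 cm (r < 15.3 cm, inside the empty cavity).
Q_enc = 0 (all charge lies at larger r); Gauss's law gives E = 0.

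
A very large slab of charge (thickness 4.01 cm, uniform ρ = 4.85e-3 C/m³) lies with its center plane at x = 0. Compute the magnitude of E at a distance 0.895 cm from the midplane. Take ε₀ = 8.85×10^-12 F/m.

|E| ≈ 4.90e6 N/C

By symmetry E is perpendicular to the slab. A Gaussian pillbox from −0.895 cm to +0.895 cm (face area A) lies entirely within the slab.
Q_enc = ρ·(2x)·A and flux = 2EA, so 2EA = 2ρxA/ε₀ ⇒ E = |ρ|x/ε₀.
E = (4.85×10^-3)(0.00895)/(8.85×10^-12) = 4.90×10^6 N/C.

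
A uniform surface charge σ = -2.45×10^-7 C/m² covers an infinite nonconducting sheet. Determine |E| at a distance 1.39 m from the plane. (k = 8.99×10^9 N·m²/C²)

By planar symmetry E is perpendicular to the sheet and uniform; use a Gaussian pillbox with flat faces of area A on each side of the sheet.
Flux Φ = 2EA and Q_enc = σA, so 2EA = σA/ε₀ ⇒ E = |σ|/(2ε₀), independent of distance.
E = 2πk|σ| = 2π(8.99×10^9)(2.45×10^-7) = 1.38×10^4 N/C.

|E| = 1.38×10^4 V/m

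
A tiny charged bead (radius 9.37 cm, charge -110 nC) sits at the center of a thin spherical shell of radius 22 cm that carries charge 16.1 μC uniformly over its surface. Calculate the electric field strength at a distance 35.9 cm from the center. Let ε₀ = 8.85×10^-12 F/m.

Take a concentric spherical Gaussian surface of radius r = 35.9 cm (r > 22 cm, enclosing both).
Q_enc = (-110 nC) + (16.1 μC) = 1.599×10^-5 C.
By Gauss's law, ∮E·dA = E·4πr² = Q_enc/ε₀.
E = |Q_enc|/(4πε₀r²) = (1.599e-5)/(4π·8.85×10^-12·(0.359)²) = 1.12e6 N/C.

E ≈ 1.12e6 N/C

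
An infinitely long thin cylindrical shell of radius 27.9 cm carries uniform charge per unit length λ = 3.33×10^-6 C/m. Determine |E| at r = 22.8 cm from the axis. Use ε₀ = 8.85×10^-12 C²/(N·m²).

E = 0 (no enclosed charge)

Coaxial Gaussian cylinder, radius r = 22.8 cm, length L (r < 27.9 cm, inside the shell).
No charge is enclosed, so Gauss's law gives E·2πrL = 0 ⇒ E = 0.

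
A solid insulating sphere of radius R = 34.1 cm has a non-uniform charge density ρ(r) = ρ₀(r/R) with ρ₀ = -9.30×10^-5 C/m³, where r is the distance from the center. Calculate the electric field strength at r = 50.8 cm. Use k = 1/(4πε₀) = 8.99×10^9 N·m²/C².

E = 4.04e5 V/m

Symmetry ⇒ E = E(r) r̂. Gaussian sphere of radius r = 50.8 cm (r > R, all charge enclosed).
Q_enc = 4π ∫₀^R ρ₀(r'/R)^1 r'² dr' = 4πρ₀R³/4 = -1.158×10^-5 C.
Gauss's law: E·4πr² = Q_enc/ε₀.
E = k|Q_enc|/r² = (8.99×10^9)(1.158×10^-5)/(0.508)² = 4.04×10^5 N/C.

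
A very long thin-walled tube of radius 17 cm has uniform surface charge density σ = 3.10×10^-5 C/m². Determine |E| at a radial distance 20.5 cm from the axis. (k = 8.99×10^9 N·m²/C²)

E ≈ 2.90×10^6 N/C

Take a coaxial cylindrical Gaussian surface of radius r = 20.5 cm and length L (r > 17 cm).
The whole shell is enclosed: λ_enc = σ·2πR = (3.10×10^-5)·2π·(0.17) = 3.311e-5 C/m.
By Gauss's law (flux through the curved wall only), E·2πrL = λ_enc L/ε₀.
E = 2k|λ_enc|/r = 2(8.99×10^9)(3.311×10^-5)/(0.205) = 2.90×10^6 N/C.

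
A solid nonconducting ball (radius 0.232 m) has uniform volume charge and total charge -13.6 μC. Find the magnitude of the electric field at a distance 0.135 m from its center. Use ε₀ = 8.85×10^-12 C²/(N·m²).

Use a concentric Gaussian sphere at r = 0.135 m (r < R).
For a uniform sphere the enclosed fraction is (r/R)³, so Q_enc = (-13.6 μC)(0.135/0.232)³ = -2.68e-6 C.
Applying ∮E·dA = Q_enc/ε₀ with Φ = E(4πr²):
E = |Q_enc|/(4πε₀r²) = (2.68e-6)/(4π·8.85×10^-12·(0.135)²) = 1.32e6 N/C.

E ≈ 1.32e6 N/C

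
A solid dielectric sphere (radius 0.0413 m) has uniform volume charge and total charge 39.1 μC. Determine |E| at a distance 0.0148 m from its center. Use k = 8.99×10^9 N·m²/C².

E = 7.38e7 V/m

Symmetry ⇒ E = E(r) r̂. Gaussian sphere of radius r = 0.0148 m (r < R).
For a uniform sphere the enclosed fraction is (r/R)³, so Q_enc = (39.1 μC)(0.0148/0.0413)³ = 1.799×10^-6 C.
Gauss's law: E·4πr² = Q_enc/ε₀.
E = k|Q_enc|/r² = (8.99×10^9)(1.799×10^-6)/(0.0148)² = 7.38e7 N/C.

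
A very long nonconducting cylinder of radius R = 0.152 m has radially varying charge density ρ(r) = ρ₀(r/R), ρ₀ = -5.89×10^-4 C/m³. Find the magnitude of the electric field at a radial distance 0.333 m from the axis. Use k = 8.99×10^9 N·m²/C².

E ≈ 1.54×10^6 N/C

Coaxial Gaussian cylinder, radius r = 0.333 m, length L (r > R, full charge per length enclosed).
λ_enc = 2π ∫₀^R ρ₀(r'/R)^1 r' dr' = 2πρ₀R²/3 = -2.85×10^-5 C/m.
Since E is radial and uniform over the curved surface, Φ = E·2πrL = Q_enc/ε₀ = λ_enc L/ε₀.
E = 2k|λ_enc|/r = 2(8.99×10^9)(2.85e-5)/(0.333) = 1.54×10^6 N/C.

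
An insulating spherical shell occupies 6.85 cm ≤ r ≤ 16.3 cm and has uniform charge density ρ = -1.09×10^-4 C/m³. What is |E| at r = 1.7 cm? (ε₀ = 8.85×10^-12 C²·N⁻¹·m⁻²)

By spherical symmetry E is radial; choose a Gaussian sphere of radius r = 1.7 cm (r < 6.85 cm, inside the empty cavity).
No charge is enclosed, so by Gauss's law E·4πr² = 0 ⇒ E = 0.

E = 0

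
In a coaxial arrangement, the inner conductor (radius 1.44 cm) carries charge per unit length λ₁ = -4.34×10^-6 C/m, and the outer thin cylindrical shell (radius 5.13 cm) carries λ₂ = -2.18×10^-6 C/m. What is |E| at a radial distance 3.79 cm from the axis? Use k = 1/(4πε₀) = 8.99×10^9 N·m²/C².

Coaxial Gaussian cylinder, radius r = 3.79 cm, length L (between the conductors, 1.44 cm < r < 5.13 cm).
Only the inner wire is enclosed; the outer shell contributes nothing inside itself. λ_enc = λ₁ = -4.34e-6 C/m.
By Gauss's law (flux through the curved wall only), E·2πrL = λ_enc L/ε₀.
E = 2k|λ_enc|/r = 2(8.99×10^9)(4.34×10^-6)/(0.0379) = 2.06e6 N/C.

E = 2.06×10^6 V/m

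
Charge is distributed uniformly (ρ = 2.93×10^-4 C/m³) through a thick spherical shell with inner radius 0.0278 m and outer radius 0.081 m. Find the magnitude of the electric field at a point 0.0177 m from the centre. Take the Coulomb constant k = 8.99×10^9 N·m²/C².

E = 0 (no enclosed charge)

By spherical symmetry E is radial; choose a Gaussian sphere of radius r = 0.0177 m (r < 0.0278 m, inside the empty cavity).
Q_enc = 0 (all charge lies at larger r); Gauss's law gives E = 0.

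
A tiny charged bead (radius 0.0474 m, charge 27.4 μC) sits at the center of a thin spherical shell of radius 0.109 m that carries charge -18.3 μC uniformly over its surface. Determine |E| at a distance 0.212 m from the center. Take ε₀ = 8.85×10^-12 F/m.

Symmetry ⇒ E = E(r) r̂. Gaussian sphere of radius r = 0.212 m (r > 0.109 m, enclosing both).
Q_enc = (27.4 μC) + (-18.3 μC) = 9.10×10^-6 C.
Applying ∮E·dA = Q_enc/ε₀ with Φ = E(4πr²):
E = |Q_enc|/(4πε₀r²) = (9.10e-6)/(4π·8.85×10^-12·(0.212)²) = 1.82e6 N/C.

E ≈ 1.82×10^6 N/C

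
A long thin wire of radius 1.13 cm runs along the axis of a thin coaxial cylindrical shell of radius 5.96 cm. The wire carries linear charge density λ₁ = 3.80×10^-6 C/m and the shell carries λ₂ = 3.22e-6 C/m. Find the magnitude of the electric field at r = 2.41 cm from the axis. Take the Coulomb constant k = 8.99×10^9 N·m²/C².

Take a coaxial cylindrical Gaussian surface of radius r = 2.41 cm and length L (between the conductors, 1.13 cm < r < 5.96 cm).
Only the inner wire is enclosed; the outer shell contributes nothing inside itself. λ_enc = λ₁ = 3.80×10^-6 C/m.
Applying ∮E·dA = Q_enc/ε₀ with the end caps contributing no flux:
E = 2k|λ_enc|/r = 2(8.99×10^9)(3.80e-6)/(0.0241) = 2.84e6 N/C.

|E| = 2.84×10^6 N/C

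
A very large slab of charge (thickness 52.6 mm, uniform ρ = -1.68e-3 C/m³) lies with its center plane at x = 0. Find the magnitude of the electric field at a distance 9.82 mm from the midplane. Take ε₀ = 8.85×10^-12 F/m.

1.86e6 N/C

By symmetry E is perpendicular to the slab. A Gaussian pillbox from −9.82 mm to +9.82 mm (face area A) lies entirely within the slab.
Q_enc = ρ·(2x)·A and flux = 2EA, so 2EA = 2ρxA/ε₀ ⇒ E = |ρ|x/ε₀.
E = (1.68e-3)(0.00982)/(8.85×10^-12) = 1.86×10^6 N/C.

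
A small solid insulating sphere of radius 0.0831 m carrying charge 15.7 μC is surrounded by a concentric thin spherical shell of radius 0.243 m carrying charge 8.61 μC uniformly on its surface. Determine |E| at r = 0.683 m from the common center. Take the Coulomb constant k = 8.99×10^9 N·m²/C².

|E| ≈ 4.68×10^5 V/m

Symmetry ⇒ E = E(r) r̂. Gaussian sphere of radius r = 0.683 m (r > 0.243 m, enclosing both).
Q_enc = (15.7 μC) + (8.61 μC) = 2.431e-5 C.
Applying ∮E·dA = Q_enc/ε₀ with Φ = E(4πr²):
E = k|Q_enc|/r² = (8.99×10^9)(2.431×10^-5)/(0.683)² = 4.68×10^5 N/C.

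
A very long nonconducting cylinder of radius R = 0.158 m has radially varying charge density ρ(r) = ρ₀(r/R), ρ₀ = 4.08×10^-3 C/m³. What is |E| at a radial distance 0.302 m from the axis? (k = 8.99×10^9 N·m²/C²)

Choose a coaxial cylinder of radius r = 0.302 m (arbitrary length L) as the Gaussian surface (r > R, full charge per length enclosed).
λ_enc = 2π ∫₀^R ρ₀(r'/R)^1 r' dr' = 2πρ₀R²/3 = 2.133×10^-4 C/m.
Since E is radial and uniform over the curved surface, Φ = E·2πrL = Q_enc/ε₀ = λ_enc L/ε₀.
E = 2k|λ_enc|/r = 2(8.99×10^9)(2.133×10^-4)/(0.302) = 1.27×10^7 N/C.

|E| ≈ 1.27e7 N/C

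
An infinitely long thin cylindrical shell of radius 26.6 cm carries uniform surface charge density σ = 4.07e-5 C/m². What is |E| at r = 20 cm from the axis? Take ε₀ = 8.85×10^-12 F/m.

Choose a coaxial cylinder of radius r = 20 cm (arbitrary length L) as the Gaussian surface (r < 26.6 cm, inside the shell).
No charge is enclosed, so Gauss's law gives E·2πrL = 0 ⇒ E = 0.

|E| = 0 N/C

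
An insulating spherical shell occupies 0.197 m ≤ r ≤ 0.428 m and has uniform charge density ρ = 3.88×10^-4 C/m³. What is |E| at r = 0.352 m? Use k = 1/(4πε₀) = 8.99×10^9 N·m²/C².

|E| ≈ 4.24×10^6 N/C

Take a concentric spherical Gaussian surface of radius r = 0.352 m (within the shell material, 0.197 m < r < 0.428 m).
Only the shell between 0.197 m and r is enclosed: Q_enc = ρ·(4π/3)(r³ − a³) = (3.88×10^-4)·(4π/3)·((0.352)³ − (0.197)³) = 5.846e-5 C.
Gauss's law: E·4πr² = Q_enc/ε₀.
E = k|Q_enc|/r² = (8.99×10^9)(5.846×10^-5)/(0.352)² = 4.24×10^6 N/C.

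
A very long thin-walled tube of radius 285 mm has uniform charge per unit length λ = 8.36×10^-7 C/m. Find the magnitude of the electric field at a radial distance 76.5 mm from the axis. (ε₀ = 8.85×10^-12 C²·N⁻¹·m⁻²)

Choose a coaxial cylinder of radius r = 76.5 mm (arbitrary length L) as the Gaussian surface (r < 285 mm, inside the shell).
No charge is enclosed, so Gauss's law gives E·2πrL = 0 ⇒ E = 0.

|E| = 0 N/C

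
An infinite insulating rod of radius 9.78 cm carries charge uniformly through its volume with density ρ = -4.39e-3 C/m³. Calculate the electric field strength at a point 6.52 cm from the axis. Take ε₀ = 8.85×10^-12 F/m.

Coaxial Gaussian cylinder, radius r = 6.52 cm, length L (r < R).
Enclosed charge per unit length: λ_enc = ρ·πr² = (-4.39×10^-3)π(0.0652)² = -5.863×10^-5 C/m.
Applying ∮E·dA = Q_enc/ε₀ with the end caps contributing no flux:
E = |λ_enc|/(2πε₀r) = (5.863×10^-5)/(2π·8.85×10^-12·0.0652) = 1.62×10^7 N/C.

1.62×10^7 N/C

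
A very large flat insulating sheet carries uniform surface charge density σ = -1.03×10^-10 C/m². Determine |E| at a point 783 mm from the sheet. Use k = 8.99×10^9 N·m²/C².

By planar symmetry E is perpendicular to the sheet and uniform; use a Gaussian pillbox with flat faces of area A on each side of the sheet.
Only the two end caps contribute flux: Φ = 2EA. With Q_enc = σA, Gauss's law gives E = |σ|/(2ε₀).
E = 2πk|σ| = 2π(8.99×10^9)(1.03e-10) = 5.82 N/C.

|E| = 5.82 N/C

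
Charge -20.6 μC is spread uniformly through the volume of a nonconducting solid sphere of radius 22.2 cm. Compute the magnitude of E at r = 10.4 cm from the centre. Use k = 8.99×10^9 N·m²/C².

|E| ≈ 1.76e6 N/C

Use a concentric Gaussian sphere at r = 10.4 cm (r < R).
For a uniform sphere the enclosed fraction is (r/R)³, so Q_enc = (-20.6 μC)(0.104/0.222)³ = -2.118e-6 C.
Since E is radial and uniform over the Gaussian sphere, Φ = E·4πr² = Q_enc/ε₀.
E = k|Q_enc|/r² = (8.99×10^9)(2.118×10^-6)/(0.104)² = 1.76e6 N/C.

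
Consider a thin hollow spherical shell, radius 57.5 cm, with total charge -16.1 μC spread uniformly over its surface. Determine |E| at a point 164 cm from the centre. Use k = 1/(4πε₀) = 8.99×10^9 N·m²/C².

Symmetry ⇒ E = E(r) r̂. Gaussian sphere of radius r = 164 cm (r > 57.5 cm).
The entire shell is enclosed: Q_enc = -1.61×10^-5 C.
Gauss's law: E·4πr² = Q_enc/ε₀.
E = k|Q_enc|/r² = (8.99×10^9)(1.61e-5)/(1.64)² = 5.38e4 N/C.

|E| ≈ 5.38e4 V/m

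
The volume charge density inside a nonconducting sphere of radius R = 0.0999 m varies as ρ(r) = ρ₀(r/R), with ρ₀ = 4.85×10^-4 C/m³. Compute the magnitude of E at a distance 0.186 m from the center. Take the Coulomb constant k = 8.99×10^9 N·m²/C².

3.95×10^5 V/m

By spherical symmetry E is radial; choose a Gaussian sphere of radius r = 0.186 m (r > R, all charge enclosed).
Q_enc = 4π ∫₀^R ρ₀(r'/R)^1 r'² dr' = 4πρ₀R³/4 = 1.519e-6 C.
By Gauss's law, ∮E·dA = E·4πr² = Q_enc/ε₀.
E = k|Q_enc|/r² = (8.99×10^9)(1.519e-6)/(0.186)² = 3.95×10^5 N/C.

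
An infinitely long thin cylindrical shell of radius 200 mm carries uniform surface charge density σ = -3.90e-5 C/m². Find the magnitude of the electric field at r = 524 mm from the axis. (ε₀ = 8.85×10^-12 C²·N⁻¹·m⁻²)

E ≈ 1.68×10^6 N/C

Coaxial Gaussian cylinder, radius r = 524 mm, length L (r > 200 mm).
The whole shell is enclosed: λ_enc = σ·2πR = (-3.90×10^-5)·2π·(0.2) = -4.901×10^-5 C/m.
Since E is radial and uniform over the curved surface, Φ = E·2πrL = Q_enc/ε₀ = λ_enc L/ε₀.
E = |λ_enc|/(2πε₀r) = (4.901×10^-5)/(2π·8.85×10^-12·0.524) = 1.68×10^6 N/C.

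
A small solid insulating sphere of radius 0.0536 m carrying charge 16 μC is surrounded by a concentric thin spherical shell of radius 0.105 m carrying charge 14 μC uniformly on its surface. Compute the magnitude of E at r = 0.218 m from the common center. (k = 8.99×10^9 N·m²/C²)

By spherical symmetry E is radial; choose a Gaussian sphere of radius r = 0.218 m (r > 0.105 m, enclosing both).
Q_enc = (16 μC) + (14 μC) = 3.00×10^-5 C.
Applying ∮E·dA = Q_enc/ε₀ with Φ = E(4πr²):
E = k|Q_enc|/r² = (8.99×10^9)(3.00×10^-5)/(0.218)² = 5.68×10^6 N/C.

E = 5.68×10^6 N/C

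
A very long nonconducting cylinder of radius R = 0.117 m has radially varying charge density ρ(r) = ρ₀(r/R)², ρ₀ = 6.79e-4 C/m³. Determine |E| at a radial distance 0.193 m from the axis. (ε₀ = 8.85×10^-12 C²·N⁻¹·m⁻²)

|E| = 1.36×10^6 N/C

Take a coaxial cylindrical Gaussian surface of radius r = 0.193 m and length L (r > R, full charge per length enclosed).
λ_enc = 2π ∫₀^R ρ₀(r'/R)^2 r' dr' = 2πρ₀R²/4 = 1.46×10^-5 C/m.
By Gauss's law (flux through the curved wall only), E·2πrL = λ_enc L/ε₀.
E = |λ_enc|/(2πε₀r) = (1.46e-5)/(2π·8.85×10^-12·0.193) = 1.36e6 N/C.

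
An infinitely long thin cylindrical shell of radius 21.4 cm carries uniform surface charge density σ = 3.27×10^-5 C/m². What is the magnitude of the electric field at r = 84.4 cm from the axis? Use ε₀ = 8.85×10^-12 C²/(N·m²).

Take a coaxial cylindrical Gaussian surface of radius r = 84.4 cm and length L (r > 21.4 cm).
The whole shell is enclosed: λ_enc = σ·2πR = (3.27×10^-5)·2π·(0.214) = 4.397e-5 C/m.
Gauss's law: E·2πrL = λ_enc L/ε₀.
E = |λ_enc|/(2πε₀r) = (4.397×10^-5)/(2π·8.85×10^-12·0.844) = 9.37e5 N/C.

|E| = 9.37×10^5 V/m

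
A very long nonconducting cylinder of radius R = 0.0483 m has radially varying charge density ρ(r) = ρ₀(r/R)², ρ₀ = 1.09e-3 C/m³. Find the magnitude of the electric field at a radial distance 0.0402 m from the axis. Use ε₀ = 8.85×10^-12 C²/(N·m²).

E ≈ 8.57×10^5 N/C

Choose a coaxial cylinder of radius r = 0.0402 m (arbitrary length L) as the Gaussian surface (r < R).
λ_enc = ∫₀^r ρ(r')·2πr' dr' = (2πρ₀/R²)·r^4/4 = 1.917×10^-6 C/m.
Applying ∮E·dA = Q_enc/ε₀ with the end caps contributing no flux:
E = |λ_enc|/(2πε₀r) = (1.917e-6)/(2π·8.85×10^-12·0.0402) = 8.57×10^5 N/C.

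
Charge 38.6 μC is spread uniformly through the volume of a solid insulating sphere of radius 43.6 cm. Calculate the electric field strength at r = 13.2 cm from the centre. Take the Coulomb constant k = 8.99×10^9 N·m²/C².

Use a concentric Gaussian sphere at r = 13.2 cm (r < R).
Only the charge within r is enclosed: Q_enc = Q·(r/R)³ = (38.6 μC)·(13.2 cm/43.6 cm)³ = 1.071e-6 C.
By Gauss's law, ∮E·dA = E·4πr² = Q_enc/ε₀.
E = k|Q_enc|/r² = (8.99×10^9)(1.071×10^-6)/(0.132)² = 5.53×10^5 N/C.

E = 5.53e5 N/C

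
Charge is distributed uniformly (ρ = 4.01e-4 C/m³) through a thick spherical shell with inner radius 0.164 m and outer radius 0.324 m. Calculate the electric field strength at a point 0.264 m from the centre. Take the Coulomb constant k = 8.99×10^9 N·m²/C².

3.03e6 N/C

Symmetry ⇒ E = E(r) r̂. Gaussian sphere of radius r = 0.264 m (within the shell material, 0.164 m < r < 0.324 m).
Enclosed charge is the volume from a to r: Q_enc = (4π/3)ρ(r³ − a³) = 2.35×10^-5 C.
Applying ∮E·dA = Q_enc/ε₀ with Φ = E(4πr²):
E = k|Q_enc|/r² = (8.99×10^9)(2.35e-5)/(0.264)² = 3.03e6 N/C.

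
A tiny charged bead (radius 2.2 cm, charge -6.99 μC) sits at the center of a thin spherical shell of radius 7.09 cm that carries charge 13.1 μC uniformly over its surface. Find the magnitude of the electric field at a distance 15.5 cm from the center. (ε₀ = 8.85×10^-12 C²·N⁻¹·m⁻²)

2.29×10^6 V/m

Use a concentric Gaussian sphere at r = 15.5 cm (r > 7.09 cm, enclosing both).
Q_enc = (-6.99 μC) + (13.1 μC) = 6.11×10^-6 C.
Gauss's law: E·4πr² = Q_enc/ε₀.
E = |Q_enc|/(4πε₀r²) = (6.11×10^-6)/(4π·8.85×10^-12·(0.155)²) = 2.29×10^6 N/C.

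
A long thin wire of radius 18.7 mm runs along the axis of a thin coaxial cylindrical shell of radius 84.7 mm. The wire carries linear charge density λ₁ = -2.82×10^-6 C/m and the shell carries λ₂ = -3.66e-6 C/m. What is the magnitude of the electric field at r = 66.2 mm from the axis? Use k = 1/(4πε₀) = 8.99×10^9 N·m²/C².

E ≈ 7.66×10^5 N/C

By cylindrical symmetry E is radial; use a coaxial Gaussian cylinder of radius 66.2 mm and length L (between the conductors, 18.7 mm < r < 84.7 mm).
Only the inner wire is enclosed; the outer shell contributes nothing inside itself. λ_enc = λ₁ = -2.82e-6 C/m.
Applying ∮E·dA = Q_enc/ε₀ with the end caps contributing no flux:
E = 2k|λ_enc|/r = 2(8.99×10^9)(2.82e-6)/(0.0662) = 7.66×10^5 N/C.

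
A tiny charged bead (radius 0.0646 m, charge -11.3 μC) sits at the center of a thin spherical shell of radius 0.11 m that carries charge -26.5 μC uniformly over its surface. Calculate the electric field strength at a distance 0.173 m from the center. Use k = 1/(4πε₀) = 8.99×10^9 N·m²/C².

Symmetry ⇒ E = E(r) r̂. Gaussian sphere of radius r = 0.173 m (r > 0.11 m, enclosing both).
Q_enc = (-11.3 μC) + (-26.5 μC) = -3.78×10^-5 C.
By Gauss's law, ∮E·dA = E·4πr² = Q_enc/ε₀.
E = k|Q_enc|/r² = (8.99×10^9)(3.78×10^-5)/(0.173)² = 1.14×10^7 N/C.

E ≈ 1.14×10^7 N/C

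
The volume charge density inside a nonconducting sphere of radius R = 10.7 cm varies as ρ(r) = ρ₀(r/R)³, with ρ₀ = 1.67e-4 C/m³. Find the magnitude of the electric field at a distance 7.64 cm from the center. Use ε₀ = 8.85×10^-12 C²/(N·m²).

E ≈ 8.75×10^4 N/C

Symmetry ⇒ E = E(r) r̂. Gaussian sphere of radius r = 7.64 cm (r < R).
Q_enc = ∫₀^r ρ(r')·4πr'² dr' = (4πρ₀/R³) ∫₀^r r'^5 dr' = 4πρ₀ r^6/(6·R³) = 5.678e-8 C.
Applying ∮E·dA = Q_enc/ε₀ with Φ = E(4πr²):
E = |Q_enc|/(4πε₀r²) = (5.678e-8)/(4π·8.85×10^-12·(0.0764)²) = 8.75×10^4 N/C.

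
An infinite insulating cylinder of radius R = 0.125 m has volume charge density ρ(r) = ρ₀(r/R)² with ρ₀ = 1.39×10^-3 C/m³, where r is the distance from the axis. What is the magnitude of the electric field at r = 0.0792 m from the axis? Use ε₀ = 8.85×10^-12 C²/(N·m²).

1.25e6 N/C

Coaxial Gaussian cylinder, radius r = 0.0792 m, length L (r < R).
Integrating ρ over the cross-section to radius r: λ_enc = (2πρ₀/R²) ∫₀^r r'^3 dr' = 2πρ₀ r^4/(4·R²) = 5.498×10^-6 C/m.
By Gauss's law (flux through the curved wall only), E·2πrL = λ_enc L/ε₀.
E = |λ_enc|/(2πε₀r) = (5.498×10^-6)/(2π·8.85×10^-12·0.0792) = 1.25e6 N/C.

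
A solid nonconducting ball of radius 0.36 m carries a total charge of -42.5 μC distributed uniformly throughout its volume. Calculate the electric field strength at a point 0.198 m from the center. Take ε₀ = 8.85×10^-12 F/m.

Use a concentric Gaussian sphere at r = 0.198 m (r < R).
Only the charge within r is enclosed: Q_enc = Q·(r/R)³ = (-42.5 μC)·(0.198 m/0.36 m)³ = -7.071e-6 C.
Since E is radial and uniform over the Gaussian sphere, Φ = E·4πr² = Q_enc/ε₀.
E = |Q_enc|/(4πε₀r²) = (7.071×10^-6)/(4π·8.85×10^-12·(0.198)²) = 1.62e6 N/C.

1.62×10^6 V/m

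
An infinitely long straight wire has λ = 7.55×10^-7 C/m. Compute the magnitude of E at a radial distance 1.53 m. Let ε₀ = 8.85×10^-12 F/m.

Take a coaxial cylindrical Gaussian surface of radius r = 1.53 m and length L.
Q_enc = λL, so λ_enc = 7.55×10^-7 C/m.
By Gauss's law (flux through the curved wall only), E·2πrL = λ_enc L/ε₀.
E = |λ_enc|/(2πε₀r) = (7.55×10^-7)/(2π·8.85×10^-12·1.53) = 8.87×10^3 N/C.

|E| = 8.87e3 N/C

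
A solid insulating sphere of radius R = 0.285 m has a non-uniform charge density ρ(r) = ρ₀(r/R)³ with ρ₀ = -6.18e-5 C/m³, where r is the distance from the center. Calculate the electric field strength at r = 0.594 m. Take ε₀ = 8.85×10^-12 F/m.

|E| ≈ 7.64×10^4 N/C

Take a concentric spherical Gaussian surface of radius r = 0.594 m (r > R, all charge enclosed).
Q_enc = 4π ∫₀^R ρ₀(r'/R)^3 r'² dr' = 4πρ₀R³/6 = -2.996e-6 C.
Gauss's law: E·4πr² = Q_enc/ε₀.
E = |Q_enc|/(4πε₀r²) = (2.996×10^-6)/(4π·8.85×10^-12·(0.594)²) = 7.64×10^4 N/C.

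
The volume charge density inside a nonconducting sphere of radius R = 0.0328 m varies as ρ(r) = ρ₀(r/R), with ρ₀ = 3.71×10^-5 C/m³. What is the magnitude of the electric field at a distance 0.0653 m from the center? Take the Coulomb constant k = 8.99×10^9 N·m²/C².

By spherical symmetry E is radial; choose a Gaussian sphere of radius r = 0.0653 m (r > R, all charge enclosed).
Q_enc = 4π ∫₀^R ρ₀(r'/R)^1 r'² dr' = 4πρ₀R³/4 = 4.113e-9 C.
Applying ∮E·dA = Q_enc/ε₀ with Φ = E(4πr²):
E = k|Q_enc|/r² = (8.99×10^9)(4.113e-9)/(0.0653)² = 8.67e3 N/C.

E = 8.67e3 N/C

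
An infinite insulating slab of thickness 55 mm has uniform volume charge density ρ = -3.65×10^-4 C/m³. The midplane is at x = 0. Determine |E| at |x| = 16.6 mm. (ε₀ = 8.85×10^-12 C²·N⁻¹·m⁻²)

By symmetry E is perpendicular to the slab. A Gaussian pillbox from −16.6 mm to +16.6 mm (face area A) lies entirely within the slab.
Q_enc = ρ·(2x)·A and flux = 2EA, so 2EA = 2ρxA/ε₀ ⇒ E = |ρ|x/ε₀.
E = (3.65×10^-4)(0.0166)/(8.85×10^-12) = 6.85×10^5 N/C.

E = 6.85×10^5 N/C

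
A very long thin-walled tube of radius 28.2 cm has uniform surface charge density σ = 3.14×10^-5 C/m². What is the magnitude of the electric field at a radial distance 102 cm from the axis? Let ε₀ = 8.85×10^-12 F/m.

|E| ≈ 9.81×10^5 V/m

Coaxial Gaussian cylinder, radius r = 102 cm, length L (r > 28.2 cm).
The whole shell is enclosed: λ_enc = σ·2πR = (3.14e-5)·2π·(0.282) = 5.564×10^-5 C/m.
Since E is radial and uniform over the curved surface, Φ = E·2πrL = Q_enc/ε₀ = λ_enc L/ε₀.
E = |λ_enc|/(2πε₀r) = (5.564e-5)/(2π·8.85×10^-12·1.02) = 9.81e5 N/C.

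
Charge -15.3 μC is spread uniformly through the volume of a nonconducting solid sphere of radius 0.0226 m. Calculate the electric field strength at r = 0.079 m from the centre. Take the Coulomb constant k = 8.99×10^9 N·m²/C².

E ≈ 2.20×10^7 N/C

Symmetry ⇒ E = E(r) r̂. Gaussian sphere of radius r = 0.079 m (r > R, so the entire charge is enclosed).
Q_enc = -15.3 μC = -1.53×10^-5 C.
Applying ∮E·dA = Q_enc/ε₀ with Φ = E(4πr²):
E = k|Q_enc|/r² = (8.99×10^9)(1.53×10^-5)/(0.079)² = 2.20×10^7 N/C.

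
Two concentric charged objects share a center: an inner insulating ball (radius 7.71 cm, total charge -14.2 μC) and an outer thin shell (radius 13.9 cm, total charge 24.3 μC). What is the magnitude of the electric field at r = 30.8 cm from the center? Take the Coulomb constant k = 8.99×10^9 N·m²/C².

E = 9.57×10^5 N/C

Take a concentric spherical Gaussian surface of radius r = 30.8 cm (r > 13.9 cm, enclosing both).
Q_enc = (-14.2 μC) + (24.3 μC) = 1.01×10^-5 C.
Applying ∮E·dA = Q_enc/ε₀ with Φ = E(4πr²):
E = k|Q_enc|/r² = (8.99×10^9)(1.01×10^-5)/(0.308)² = 9.57×10^5 N/C.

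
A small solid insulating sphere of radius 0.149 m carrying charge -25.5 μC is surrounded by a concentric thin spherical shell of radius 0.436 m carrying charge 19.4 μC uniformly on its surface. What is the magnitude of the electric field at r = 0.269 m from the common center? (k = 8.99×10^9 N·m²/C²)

3.17e6 V/m

Use a concentric Gaussian sphere at r = 0.269 m (between the bodies, 0.149 m < r < 0.436 m).
Only the inner charge is enclosed; the outer shell contributes nothing inside itself. Q_enc = -25.5 μC = -2.55e-5 C.
Since E is radial and uniform over the Gaussian sphere, Φ = E·4πr² = Q_enc/ε₀.
E = k|Q_enc|/r² = (8.99×10^9)(2.55e-5)/(0.269)² = 3.17×10^6 N/C.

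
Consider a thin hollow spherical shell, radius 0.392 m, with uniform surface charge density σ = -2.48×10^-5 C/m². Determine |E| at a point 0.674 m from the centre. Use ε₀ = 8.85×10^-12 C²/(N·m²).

|E| = 9.48e5 V/m

Use a concentric Gaussian sphere at r = 0.674 m (r > 0.392 m).
The entire shell is enclosed: Q_enc = σ·4πR² = (-2.48e-5)·4π·(0.392)² = -4.789×10^-5 C.
Applying ∮E·dA = Q_enc/ε₀ with Φ = E(4πr²):
E = |Q_enc|/(4πε₀r²) = (4.789×10^-5)/(4π·8.85×10^-12·(0.674)²) = 9.48e5 N/C.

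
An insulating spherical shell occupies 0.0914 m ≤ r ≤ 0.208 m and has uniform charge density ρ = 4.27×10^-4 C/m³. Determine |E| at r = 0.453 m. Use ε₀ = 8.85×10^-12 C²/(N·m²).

Take a concentric spherical Gaussian surface of radius r = 0.453 m (r > 0.208 m, enclosing the whole shell).
Q_enc = ρ·(4π/3)(b³ − a³) = (4.27×10^-4)·(4π/3)·((0.208)³ − (0.0914)³) = 1.473e-5 C.
Gauss's law: E·4πr² = Q_enc/ε₀.
E = |Q_enc|/(4πε₀r²) = (1.473×10^-5)/(4π·8.85×10^-12·(0.453)²) = 6.45×10^5 N/C.

6.45e5 N/C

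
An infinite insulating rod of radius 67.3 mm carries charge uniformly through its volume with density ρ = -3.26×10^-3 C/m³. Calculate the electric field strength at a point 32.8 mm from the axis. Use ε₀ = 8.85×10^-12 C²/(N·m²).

6.04e6 N/C

Choose a coaxial cylinder of radius r = 32.8 mm (arbitrary length L) as the Gaussian surface (r < R).
Charge inside radius r per length L is ρ·πr²·L, so λ_enc = ρπr² = -1.102e-5 C/m.
Gauss's law: E·2πrL = λ_enc L/ε₀.
E = |λ_enc|/(2πε₀r) = (1.102×10^-5)/(2π·8.85×10^-12·0.0328) = 6.04×10^6 N/C.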